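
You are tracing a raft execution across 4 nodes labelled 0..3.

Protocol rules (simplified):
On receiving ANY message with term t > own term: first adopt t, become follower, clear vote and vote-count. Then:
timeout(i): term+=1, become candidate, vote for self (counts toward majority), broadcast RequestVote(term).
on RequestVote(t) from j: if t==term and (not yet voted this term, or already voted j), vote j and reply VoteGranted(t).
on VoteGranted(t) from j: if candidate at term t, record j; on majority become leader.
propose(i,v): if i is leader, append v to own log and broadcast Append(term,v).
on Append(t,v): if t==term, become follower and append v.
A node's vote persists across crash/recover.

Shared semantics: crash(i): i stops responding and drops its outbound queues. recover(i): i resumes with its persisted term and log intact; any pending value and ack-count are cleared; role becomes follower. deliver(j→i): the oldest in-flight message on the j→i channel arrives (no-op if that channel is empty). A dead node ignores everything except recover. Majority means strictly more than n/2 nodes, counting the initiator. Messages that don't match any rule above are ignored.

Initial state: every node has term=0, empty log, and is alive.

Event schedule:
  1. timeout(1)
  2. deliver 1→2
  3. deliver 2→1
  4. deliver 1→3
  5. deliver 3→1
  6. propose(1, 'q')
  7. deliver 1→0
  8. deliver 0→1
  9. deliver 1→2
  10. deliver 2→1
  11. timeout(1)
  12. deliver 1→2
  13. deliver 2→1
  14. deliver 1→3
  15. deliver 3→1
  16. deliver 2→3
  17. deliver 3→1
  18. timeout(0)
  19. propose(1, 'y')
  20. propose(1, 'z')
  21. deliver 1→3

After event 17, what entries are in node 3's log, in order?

[1] timeout(1) → N1(cand t1 [-])
[2] deliver 1→2 → N2(foll t1 [-])
[3] deliver 2→1 → ∅
[4] deliver 1→3 → N3(foll t1 [-])
[5] deliver 3→1 → N1(lead t1 [-])
[6] propose(1,'q') → N1(lead t1 [q])
[7] deliver 1→0 → N0(foll t1 [-])
[8] deliver 0→1 → ∅
[9] deliver 1→2 → N2(foll t1 [q])
[10] deliver 2→1 → ∅
[11] timeout(1) → N1(cand t2 [q])
[12] deliver 1→2 → N2(foll t2 [q])
[13] deliver 2→1 → ∅
[14] deliver 1→3 → N3(foll t1 [q])
[15] deliver 3→1 → ∅
[16] deliver 2→3 → ∅
[17] deliver 3→1 → ∅

q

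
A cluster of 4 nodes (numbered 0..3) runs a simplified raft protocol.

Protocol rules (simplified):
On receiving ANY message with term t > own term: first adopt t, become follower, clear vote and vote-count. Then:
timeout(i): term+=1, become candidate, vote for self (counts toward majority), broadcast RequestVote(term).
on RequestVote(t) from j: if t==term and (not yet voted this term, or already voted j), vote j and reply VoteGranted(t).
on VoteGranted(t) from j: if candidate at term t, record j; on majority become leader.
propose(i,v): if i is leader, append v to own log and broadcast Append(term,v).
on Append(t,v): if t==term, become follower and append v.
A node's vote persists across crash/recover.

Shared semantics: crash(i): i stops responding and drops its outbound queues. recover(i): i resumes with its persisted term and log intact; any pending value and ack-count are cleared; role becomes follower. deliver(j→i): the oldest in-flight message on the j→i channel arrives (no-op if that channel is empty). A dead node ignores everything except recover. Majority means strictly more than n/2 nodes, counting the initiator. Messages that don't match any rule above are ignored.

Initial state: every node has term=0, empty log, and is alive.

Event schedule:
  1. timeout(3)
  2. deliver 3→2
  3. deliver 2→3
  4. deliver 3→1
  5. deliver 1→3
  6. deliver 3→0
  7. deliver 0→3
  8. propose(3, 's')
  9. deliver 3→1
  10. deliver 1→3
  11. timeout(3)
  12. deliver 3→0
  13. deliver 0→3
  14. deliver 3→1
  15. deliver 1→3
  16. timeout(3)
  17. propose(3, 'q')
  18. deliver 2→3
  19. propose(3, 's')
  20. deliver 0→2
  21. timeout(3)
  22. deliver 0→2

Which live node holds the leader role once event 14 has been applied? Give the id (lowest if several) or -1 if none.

step 1 timeout(3): 3={cand,t=1,log=-}
step 2 deliver 3→2: 2={foll,t=1,log=-}
step 3 deliver 2→3: —
step 4 deliver 3→1: 1={foll,t=1,log=-}
step 5 deliver 1→3: 3={lead,t=1,log=-}
step 6 deliver 3→0: 0={foll,t=1,log=-}
step 7 deliver 0→3: —
step 8 propose(3,'s'): 3={lead,t=1,log=s}
step 9 deliver 3→1: 1={foll,t=1,log=s}
step 10 deliver 1→3: —
step 11 timeout(3): 3={cand,t=2,log=s}
step 12 deliver 3→0: 0={foll,t=1,log=s}
step 13 deliver 0→3: —
step 14 deliver 3→1: 1={foll,t=2,log=s}

-1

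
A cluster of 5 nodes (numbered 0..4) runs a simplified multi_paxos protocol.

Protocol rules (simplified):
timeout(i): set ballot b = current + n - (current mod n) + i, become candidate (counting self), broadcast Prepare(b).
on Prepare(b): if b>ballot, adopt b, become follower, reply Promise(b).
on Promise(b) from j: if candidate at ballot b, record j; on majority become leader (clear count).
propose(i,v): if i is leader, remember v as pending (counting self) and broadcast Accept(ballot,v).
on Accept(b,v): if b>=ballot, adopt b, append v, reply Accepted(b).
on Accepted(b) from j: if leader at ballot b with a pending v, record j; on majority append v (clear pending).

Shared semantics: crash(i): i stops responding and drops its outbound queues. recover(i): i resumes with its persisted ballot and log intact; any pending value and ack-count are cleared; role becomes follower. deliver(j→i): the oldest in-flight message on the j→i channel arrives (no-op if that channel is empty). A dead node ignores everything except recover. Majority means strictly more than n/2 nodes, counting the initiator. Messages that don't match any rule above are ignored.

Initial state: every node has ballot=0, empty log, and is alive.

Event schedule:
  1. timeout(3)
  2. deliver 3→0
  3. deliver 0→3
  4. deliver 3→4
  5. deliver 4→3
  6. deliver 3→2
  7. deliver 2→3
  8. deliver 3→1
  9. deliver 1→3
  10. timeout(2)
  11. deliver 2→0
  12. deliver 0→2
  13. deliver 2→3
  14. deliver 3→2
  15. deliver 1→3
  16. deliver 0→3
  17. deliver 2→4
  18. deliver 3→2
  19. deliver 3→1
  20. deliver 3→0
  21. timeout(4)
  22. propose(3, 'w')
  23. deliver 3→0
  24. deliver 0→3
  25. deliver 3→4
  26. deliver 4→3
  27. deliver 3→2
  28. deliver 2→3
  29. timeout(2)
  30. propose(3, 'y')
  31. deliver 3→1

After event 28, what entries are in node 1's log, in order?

[1] timeout(3) → N3(cand b8 [-])
[2] deliver 3→0 → N0(foll b8 [-])
[3] deliver 0→3 → ∅
[4] deliver 3→4 → N4(foll b8 [-])
[5] deliver 4→3 → N3(lead b8 [-])
[6] deliver 3→2 → N2(foll b8 [-])
[7] deliver 2→3 → ∅
[8] deliver 3→1 → N1(foll b8 [-])
[9] deliver 1→3 → ∅
[10] timeout(2) → N2(cand b12 [-])
[11] deliver 2→0 → N0(foll b12 [-])
[12] deliver 0→2 → ∅
[13] deliver 2→3 → N3(foll b12 [-])
[14] deliver 3→2 → N2(lead b12 [-])
[15] deliver 1→3 → ∅
[16] deliver 0→3 → ∅
[17] deliver 2→4 → N4(foll b12 [-])
[18] deliver 3→2 → ∅
[19] deliver 3→1 → ∅
[20] deliver 3→0 → ∅
[21] timeout(4) → N4(cand b19 [-])
[22] propose(3,'w') → ∅
[23] deliver 3→0 → ∅
[24] deliver 0→3 → ∅
[25] deliver 3→4 → ∅
[26] deliver 4→3 → N3(foll b19 [-])
[27] deliver 3→2 → ∅
[28] deliver 2→3 → ∅

empty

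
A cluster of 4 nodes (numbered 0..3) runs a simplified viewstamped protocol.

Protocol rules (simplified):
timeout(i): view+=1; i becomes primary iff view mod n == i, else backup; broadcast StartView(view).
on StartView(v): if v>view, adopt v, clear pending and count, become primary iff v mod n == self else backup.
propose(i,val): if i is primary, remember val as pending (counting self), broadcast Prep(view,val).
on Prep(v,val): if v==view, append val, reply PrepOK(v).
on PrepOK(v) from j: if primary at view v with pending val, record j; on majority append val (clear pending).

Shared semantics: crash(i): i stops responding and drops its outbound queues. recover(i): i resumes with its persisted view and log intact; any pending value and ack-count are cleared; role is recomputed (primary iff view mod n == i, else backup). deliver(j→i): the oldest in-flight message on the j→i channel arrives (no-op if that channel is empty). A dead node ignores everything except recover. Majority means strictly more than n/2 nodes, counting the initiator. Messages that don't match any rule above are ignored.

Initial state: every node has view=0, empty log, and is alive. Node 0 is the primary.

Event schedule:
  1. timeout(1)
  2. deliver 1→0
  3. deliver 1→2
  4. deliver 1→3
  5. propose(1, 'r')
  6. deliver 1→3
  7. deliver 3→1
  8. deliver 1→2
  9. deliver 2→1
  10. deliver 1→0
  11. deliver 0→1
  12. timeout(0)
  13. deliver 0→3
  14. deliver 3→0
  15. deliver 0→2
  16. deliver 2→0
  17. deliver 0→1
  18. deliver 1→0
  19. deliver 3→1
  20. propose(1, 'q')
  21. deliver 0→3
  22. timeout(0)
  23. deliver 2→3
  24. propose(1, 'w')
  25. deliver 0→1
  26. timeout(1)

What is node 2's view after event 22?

2

[1] timeout(1) → N1(prim v1 [-])
[2] deliver 1→0 → N0(back v1 [-])
[3] deliver 1→2 → N2(back v1 [-])
[4] deliver 1→3 → N3(back v1 [-])
[5] propose(1,'r') → ∅
[6] deliver 1→3 → N3(back v1 [r])
[7] deliver 3→1 → ∅
[8] deliver 1→2 → N2(back v1 [r])
[9] deliver 2→1 → N1(prim v1 [r])
[10] deliver 1→0 → N0(back v1 [r])
[11] deliver 0→1 → ∅
[12] timeout(0) → N0(back v2 [r])
[13] deliver 0→3 → N3(back v2 [r])
[14] deliver 3→0 → ∅
[15] deliver 0→2 → N2(prim v2 [r])
[16] deliver 2→0 → ∅
[17] deliver 0→1 → N1(back v2 [r])
[18] deliver 1→0 → ∅
[19] deliver 3→1 → ∅
[20] propose(1,'q') → ∅
[21] deliver 0→3 → ∅
[22] timeout(0) → N0(back v3 [r])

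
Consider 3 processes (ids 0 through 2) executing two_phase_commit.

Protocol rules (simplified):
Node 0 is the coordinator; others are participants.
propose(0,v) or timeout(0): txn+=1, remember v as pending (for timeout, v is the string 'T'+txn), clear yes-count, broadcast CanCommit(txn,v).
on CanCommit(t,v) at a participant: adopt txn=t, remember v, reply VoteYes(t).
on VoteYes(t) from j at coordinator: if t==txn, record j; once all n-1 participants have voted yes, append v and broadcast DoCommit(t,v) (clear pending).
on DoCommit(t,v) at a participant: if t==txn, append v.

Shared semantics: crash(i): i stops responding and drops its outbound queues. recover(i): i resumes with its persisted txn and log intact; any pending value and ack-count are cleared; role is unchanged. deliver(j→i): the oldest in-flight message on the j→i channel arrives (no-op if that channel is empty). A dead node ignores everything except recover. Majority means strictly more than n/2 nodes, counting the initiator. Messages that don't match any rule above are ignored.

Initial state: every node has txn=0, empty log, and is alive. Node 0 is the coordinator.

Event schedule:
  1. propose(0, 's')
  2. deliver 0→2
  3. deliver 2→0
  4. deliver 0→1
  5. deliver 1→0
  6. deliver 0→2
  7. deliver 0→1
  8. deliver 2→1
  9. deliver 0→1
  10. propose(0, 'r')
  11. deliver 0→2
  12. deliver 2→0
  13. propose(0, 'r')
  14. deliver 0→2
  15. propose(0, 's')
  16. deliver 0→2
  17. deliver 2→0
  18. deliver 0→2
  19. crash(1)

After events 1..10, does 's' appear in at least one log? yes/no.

1. propose(0,'s'):  <0:coor t1 ->
2. deliver 0→2:  <2:part t1 ->
3. deliver 2→0:  nop
4. deliver 0→1:  <1:part t1 ->
5. deliver 1→0:  <0:coor t1 s>
6. deliver 0→2:  <2:part t1 s>
7. deliver 0→1:  <1:part t1 s>
8. deliver 2→1:  nop
9. deliver 0→1:  nop
10. propose(0,'r'):  <0:coor t2 s>

yes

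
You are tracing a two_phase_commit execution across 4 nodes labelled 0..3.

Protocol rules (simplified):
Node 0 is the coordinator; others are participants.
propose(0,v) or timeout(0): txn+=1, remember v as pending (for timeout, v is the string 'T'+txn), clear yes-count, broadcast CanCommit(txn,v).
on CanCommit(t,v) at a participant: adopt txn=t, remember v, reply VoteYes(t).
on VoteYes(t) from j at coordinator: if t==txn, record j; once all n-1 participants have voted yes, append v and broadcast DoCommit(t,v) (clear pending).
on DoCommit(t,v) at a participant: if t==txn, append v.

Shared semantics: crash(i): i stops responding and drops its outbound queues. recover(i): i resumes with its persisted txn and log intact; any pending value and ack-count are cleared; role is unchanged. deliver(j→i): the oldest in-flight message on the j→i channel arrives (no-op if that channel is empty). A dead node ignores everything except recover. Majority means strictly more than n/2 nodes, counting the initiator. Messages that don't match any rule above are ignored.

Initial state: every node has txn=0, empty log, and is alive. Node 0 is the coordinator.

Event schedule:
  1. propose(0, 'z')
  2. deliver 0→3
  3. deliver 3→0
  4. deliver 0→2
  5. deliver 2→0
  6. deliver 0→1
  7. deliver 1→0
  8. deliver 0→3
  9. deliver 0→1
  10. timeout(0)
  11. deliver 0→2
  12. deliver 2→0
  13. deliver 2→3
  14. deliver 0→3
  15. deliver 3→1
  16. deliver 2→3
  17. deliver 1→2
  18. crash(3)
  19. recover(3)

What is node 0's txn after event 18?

e1 propose(0,'z'): 0[coor,t=1,-]
e2 deliver 0→3: 3[part,t=1,-]
e3 deliver 3→0: ·
e4 deliver 0→2: 2[part,t=1,-]
e5 deliver 2→0: ·
e6 deliver 0→1: 1[part,t=1,-]
e7 deliver 1→0: 0[coor,t=1,z]
e8 deliver 0→3: 3[part,t=1,z]
e9 deliver 0→1: 1[part,t=1,z]
e10 timeout(0): 0[coor,t=2,z]
e11 deliver 0→2: 2[part,t=1,z]
e12 deliver 2→0: ·
e13 deliver 2→3: ·
e14 deliver 0→3: 3[part,t=2,z]
e15 deliver 3→1: ·
e16 deliver 2→3: ·
e17 deliver 1→2: ·
e18 crash(3): 3[✗part,t=2,z]

2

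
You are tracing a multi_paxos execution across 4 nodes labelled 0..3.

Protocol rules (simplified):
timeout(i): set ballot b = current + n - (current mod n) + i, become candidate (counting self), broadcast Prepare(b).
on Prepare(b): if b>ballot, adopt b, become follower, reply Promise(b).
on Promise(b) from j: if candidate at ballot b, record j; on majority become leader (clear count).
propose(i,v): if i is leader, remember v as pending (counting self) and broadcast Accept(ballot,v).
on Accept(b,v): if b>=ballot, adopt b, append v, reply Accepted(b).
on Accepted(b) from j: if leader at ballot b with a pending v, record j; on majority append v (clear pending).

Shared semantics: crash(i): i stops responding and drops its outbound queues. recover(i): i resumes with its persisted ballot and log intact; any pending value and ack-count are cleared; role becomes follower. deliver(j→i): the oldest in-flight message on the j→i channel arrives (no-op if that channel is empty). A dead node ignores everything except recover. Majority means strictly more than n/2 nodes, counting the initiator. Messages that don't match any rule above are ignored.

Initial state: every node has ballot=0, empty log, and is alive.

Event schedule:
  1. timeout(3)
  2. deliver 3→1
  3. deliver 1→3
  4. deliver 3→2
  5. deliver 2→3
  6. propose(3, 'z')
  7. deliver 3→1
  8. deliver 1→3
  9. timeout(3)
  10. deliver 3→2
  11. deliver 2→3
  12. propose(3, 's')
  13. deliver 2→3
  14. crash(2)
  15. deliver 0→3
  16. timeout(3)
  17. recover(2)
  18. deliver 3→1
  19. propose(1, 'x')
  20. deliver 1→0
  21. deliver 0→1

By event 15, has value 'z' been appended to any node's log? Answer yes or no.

after 1 — timeout(3): n3:cand/b7/[-]
after 2 — deliver 3→1: n1:foll/b7/[-]
after 3 — deliver 1→3: ·
after 4 — deliver 3→2: n2:foll/b7/[-]
after 5 — deliver 2→3: n3:lead/b7/[-]
after 6 — propose(3,'z'): ·
after 7 — deliver 3→1: n1:foll/b7/[z]
after 8 — deliver 1→3: ·
after 9 — timeout(3): n3:cand/b11/[-]
after 10 — deliver 3→2: n2:foll/b7/[z]
after 11 — deliver 2→3: ·
after 12 — propose(3,'s'): ·
after 13 — deliver 2→3: ·
after 14 — crash(2): n2:✗foll/b7/[z]
after 15 — deliver 0→3: ·

yes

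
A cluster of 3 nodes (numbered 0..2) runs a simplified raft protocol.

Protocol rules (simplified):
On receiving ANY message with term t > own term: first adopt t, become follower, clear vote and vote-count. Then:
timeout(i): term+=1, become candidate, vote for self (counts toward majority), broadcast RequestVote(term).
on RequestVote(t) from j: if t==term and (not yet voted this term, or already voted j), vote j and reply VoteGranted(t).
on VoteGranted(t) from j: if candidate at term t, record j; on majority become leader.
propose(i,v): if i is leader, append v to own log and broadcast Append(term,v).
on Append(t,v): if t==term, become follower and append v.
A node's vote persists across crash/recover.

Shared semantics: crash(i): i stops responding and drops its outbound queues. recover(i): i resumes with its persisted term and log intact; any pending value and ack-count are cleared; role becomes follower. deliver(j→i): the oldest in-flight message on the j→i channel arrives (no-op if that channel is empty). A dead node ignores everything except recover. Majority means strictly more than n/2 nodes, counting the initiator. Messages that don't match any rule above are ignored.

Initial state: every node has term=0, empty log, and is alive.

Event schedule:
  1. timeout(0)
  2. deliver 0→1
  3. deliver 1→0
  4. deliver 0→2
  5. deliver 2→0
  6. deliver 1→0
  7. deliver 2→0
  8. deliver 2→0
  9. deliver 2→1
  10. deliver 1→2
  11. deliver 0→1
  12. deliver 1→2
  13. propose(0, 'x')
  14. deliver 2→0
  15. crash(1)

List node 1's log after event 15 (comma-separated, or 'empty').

e1 timeout(0): 0[cand,t=1,-]
e2 deliver 0→1: 1[foll,t=1,-]
e3 deliver 1→0: 0[lead,t=1,-]
e4 deliver 0→2: 2[foll,t=1,-]
e5 deliver 2→0: ·
e6 deliver 1→0: ·
e7 deliver 2→0: ·
e8 deliver 2→0: ·
e9 deliver 2→1: ·
e10 deliver 1→2: ·
e11 deliver 0→1: ·
e12 deliver 1→2: ·
e13 propose(0,'x'): 0[lead,t=1,x]
e14 deliver 2→0: ·
e15 crash(1): 1[✗foll,t=1,-]

empty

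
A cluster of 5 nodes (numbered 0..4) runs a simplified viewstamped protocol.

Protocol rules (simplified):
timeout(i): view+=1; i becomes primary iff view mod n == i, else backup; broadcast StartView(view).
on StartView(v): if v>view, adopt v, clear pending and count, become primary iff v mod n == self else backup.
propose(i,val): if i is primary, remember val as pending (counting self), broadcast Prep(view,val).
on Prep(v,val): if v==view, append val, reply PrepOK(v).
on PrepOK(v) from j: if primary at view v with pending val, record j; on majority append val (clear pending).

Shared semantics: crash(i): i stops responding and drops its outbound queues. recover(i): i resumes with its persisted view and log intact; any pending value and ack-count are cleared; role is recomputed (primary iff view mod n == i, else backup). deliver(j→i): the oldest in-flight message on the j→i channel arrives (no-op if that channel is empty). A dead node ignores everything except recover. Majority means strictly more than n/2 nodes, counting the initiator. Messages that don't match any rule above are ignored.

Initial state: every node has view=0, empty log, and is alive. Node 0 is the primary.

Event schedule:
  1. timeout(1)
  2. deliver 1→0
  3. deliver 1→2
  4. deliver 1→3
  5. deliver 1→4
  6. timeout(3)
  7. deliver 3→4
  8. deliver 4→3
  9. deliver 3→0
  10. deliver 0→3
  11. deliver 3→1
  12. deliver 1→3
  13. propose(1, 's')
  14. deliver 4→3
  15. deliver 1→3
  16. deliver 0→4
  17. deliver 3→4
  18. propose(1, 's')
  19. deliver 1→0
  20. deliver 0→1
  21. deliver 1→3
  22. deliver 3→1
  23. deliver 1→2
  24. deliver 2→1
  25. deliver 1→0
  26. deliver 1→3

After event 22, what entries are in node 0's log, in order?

empty

after 1 — timeout(1): n1:prim/v1/[-]
after 2 — deliver 1→0: n0:back/v1/[-]
after 3 — deliver 1→2: n2:back/v1/[-]
after 4 — deliver 1→3: n3:back/v1/[-]
after 5 — deliver 1→4: n4:back/v1/[-]
after 6 — timeout(3): n3:back/v2/[-]
after 7 — deliver 3→4: n4:back/v2/[-]
after 8 — deliver 4→3: ·
after 9 — deliver 3→0: n0:back/v2/[-]
after 10 — deliver 0→3: ·
after 11 — deliver 3→1: n1:back/v2/[-]
after 12 — deliver 1→3: ·
after 13 — propose(1,'s'): ·
after 14 — deliver 4→3: ·
after 15 — deliver 1→3: ·
after 16 — deliver 0→4: ·
after 17 — deliver 3→4: ·
after 18 — propose(1,'s'): ·
after 19 — deliver 1→0: ·
after 20 — deliver 0→1: ·
after 21 — deliver 1→3: ·
after 22 — deliver 3→1: ·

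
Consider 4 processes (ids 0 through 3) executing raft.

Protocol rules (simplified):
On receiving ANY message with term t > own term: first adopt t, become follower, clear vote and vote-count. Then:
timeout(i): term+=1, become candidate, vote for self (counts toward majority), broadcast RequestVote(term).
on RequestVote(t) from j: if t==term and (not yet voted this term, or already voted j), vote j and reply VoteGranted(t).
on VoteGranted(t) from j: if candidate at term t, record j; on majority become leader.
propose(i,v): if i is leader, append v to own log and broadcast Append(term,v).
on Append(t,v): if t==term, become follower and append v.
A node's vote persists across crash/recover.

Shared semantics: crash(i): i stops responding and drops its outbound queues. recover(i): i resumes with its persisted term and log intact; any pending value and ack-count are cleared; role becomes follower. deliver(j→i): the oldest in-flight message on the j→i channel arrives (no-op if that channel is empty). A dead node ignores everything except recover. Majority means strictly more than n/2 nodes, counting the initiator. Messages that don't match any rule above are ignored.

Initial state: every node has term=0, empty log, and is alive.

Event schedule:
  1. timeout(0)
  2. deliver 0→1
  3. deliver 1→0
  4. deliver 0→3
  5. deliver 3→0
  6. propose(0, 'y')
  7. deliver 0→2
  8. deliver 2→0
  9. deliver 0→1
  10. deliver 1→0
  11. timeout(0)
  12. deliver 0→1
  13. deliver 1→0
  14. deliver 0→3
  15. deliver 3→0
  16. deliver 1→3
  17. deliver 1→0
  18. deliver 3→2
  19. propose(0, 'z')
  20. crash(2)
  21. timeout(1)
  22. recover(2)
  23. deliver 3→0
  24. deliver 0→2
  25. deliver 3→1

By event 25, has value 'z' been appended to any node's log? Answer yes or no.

no

[1] timeout(0) → N0(cand t1 [-])
[2] deliver 0→1 → N1(foll t1 [-])
[3] deliver 1→0 → ∅
[4] deliver 0→3 → N3(foll t1 [-])
[5] deliver 3→0 → N0(lead t1 [-])
[6] propose(0,'y') → N0(lead t1 [y])
[7] deliver 0→2 → N2(foll t1 [-])
[8] deliver 2→0 → ∅
[9] deliver 0→1 → N1(foll t1 [y])
[10] deliver 1→0 → ∅
[11] timeout(0) → N0(cand t2 [y])
[12] deliver 0→1 → N1(foll t2 [y])
[13] deliver 1→0 → ∅
[14] deliver 0→3 → N3(foll t1 [y])
[15] deliver 3→0 → ∅
[16] deliver 1→3 → ∅
[17] deliver 1→0 → ∅
[18] deliver 3→2 → ∅
[19] propose(0,'z') → ∅
[20] crash(2) → N2(✗foll t1 [-])
[21] timeout(1) → N1(cand t3 [y])
[22] recover(2) → N2(foll t1 [-])
[23] deliver 3→0 → ∅
[24] deliver 0→2 → N2(foll t1 [y])
[25] deliver 3→1 → ∅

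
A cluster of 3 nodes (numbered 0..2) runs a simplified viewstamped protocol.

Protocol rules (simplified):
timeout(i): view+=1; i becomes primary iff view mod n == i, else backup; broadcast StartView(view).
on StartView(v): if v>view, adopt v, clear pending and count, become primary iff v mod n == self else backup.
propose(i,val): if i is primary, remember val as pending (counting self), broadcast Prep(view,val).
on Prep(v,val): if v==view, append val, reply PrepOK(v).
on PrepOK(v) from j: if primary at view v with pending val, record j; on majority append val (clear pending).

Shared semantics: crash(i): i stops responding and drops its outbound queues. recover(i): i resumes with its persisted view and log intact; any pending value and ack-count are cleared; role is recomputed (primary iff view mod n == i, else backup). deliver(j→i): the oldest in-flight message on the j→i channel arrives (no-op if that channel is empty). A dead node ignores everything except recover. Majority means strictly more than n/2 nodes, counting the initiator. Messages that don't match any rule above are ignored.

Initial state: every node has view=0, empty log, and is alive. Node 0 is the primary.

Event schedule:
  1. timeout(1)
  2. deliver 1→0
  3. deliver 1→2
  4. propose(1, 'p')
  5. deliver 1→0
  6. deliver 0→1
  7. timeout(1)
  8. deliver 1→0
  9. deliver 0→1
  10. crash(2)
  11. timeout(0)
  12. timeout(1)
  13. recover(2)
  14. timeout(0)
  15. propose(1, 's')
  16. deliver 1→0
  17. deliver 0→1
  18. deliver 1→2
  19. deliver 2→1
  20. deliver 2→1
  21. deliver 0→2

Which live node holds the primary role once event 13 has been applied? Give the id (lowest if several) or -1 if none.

0

1. timeout(1):  <1:prim v1 ->
2. deliver 1→0:  <0:back v1 ->
3. deliver 1→2:  <2:back v1 ->
4. propose(1,'p'):  nop
5. deliver 1→0:  <0:back v1 p>
6. deliver 0→1:  <1:prim v1 p>
7. timeout(1):  <1:back v2 p>
8. deliver 1→0:  <0:back v2 p>
9. deliver 0→1:  nop
10. crash(2):  <2:✗back v1 ->
11. timeout(0):  <0:prim v3 p>
12. timeout(1):  <1:back v3 p>
13. recover(2):  <2:back v1 ->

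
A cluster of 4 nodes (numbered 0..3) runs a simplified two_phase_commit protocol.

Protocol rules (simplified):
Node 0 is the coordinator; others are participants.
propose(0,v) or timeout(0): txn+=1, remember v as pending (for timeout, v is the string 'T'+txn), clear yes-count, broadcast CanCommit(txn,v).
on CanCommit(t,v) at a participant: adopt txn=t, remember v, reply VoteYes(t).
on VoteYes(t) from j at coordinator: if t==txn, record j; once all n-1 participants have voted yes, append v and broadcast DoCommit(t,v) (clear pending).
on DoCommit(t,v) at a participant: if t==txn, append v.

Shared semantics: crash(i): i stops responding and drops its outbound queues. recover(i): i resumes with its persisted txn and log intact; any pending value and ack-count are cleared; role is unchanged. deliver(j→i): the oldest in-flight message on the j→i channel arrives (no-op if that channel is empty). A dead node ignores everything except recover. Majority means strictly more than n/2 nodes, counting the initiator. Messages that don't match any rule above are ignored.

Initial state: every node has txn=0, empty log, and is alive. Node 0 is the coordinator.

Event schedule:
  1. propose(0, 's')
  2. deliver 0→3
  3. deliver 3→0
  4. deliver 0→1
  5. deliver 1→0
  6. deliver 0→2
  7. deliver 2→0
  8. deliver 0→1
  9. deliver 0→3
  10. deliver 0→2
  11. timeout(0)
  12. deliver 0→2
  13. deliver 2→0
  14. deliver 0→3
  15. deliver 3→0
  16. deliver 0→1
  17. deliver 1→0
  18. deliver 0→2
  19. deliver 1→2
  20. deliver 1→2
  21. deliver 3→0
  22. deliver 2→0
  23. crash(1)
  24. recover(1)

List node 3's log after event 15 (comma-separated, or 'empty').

step 1 propose(0,'s'): 0={coor,t=1,log=-}
step 2 deliver 0→3: 3={part,t=1,log=-}
step 3 deliver 3→0: —
step 4 deliver 0→1: 1={part,t=1,log=-}
step 5 deliver 1→0: —
step 6 deliver 0→2: 2={part,t=1,log=-}
step 7 deliver 2→0: 0={coor,t=1,log=s}
step 8 deliver 0→1: 1={part,t=1,log=s}
step 9 deliver 0→3: 3={part,t=1,log=s}
step 10 deliver 0→2: 2={part,t=1,log=s}
step 11 timeout(0): 0={coor,t=2,log=s}
step 12 deliver 0→2: 2={part,t=2,log=s}
step 13 deliver 2→0: —
step 14 deliver 0→3: 3={part,t=2,log=s}
step 15 deliver 3→0: —

s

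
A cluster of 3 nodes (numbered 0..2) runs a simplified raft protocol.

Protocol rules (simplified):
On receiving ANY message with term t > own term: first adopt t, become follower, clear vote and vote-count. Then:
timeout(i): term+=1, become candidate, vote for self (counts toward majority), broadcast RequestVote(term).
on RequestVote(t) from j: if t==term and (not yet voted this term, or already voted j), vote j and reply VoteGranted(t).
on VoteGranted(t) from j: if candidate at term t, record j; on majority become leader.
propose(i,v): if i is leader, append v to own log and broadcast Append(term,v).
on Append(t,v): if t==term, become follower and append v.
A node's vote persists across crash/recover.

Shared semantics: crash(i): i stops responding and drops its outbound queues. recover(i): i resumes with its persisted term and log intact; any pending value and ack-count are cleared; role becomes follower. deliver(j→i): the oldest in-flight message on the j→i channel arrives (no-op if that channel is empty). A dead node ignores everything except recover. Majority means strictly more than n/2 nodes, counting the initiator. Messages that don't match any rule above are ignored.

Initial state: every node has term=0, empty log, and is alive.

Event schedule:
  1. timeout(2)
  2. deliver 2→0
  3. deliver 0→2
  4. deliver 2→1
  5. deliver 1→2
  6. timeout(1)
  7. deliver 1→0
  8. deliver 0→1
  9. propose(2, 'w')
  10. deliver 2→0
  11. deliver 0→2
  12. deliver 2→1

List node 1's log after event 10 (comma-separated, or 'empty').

empty

after 1 — timeout(2): n2:cand/t1/[-]
after 2 — deliver 2→0: n0:foll/t1/[-]
after 3 — deliver 0→2: n2:lead/t1/[-]
after 4 — deliver 2→1: n1:foll/t1/[-]
after 5 — deliver 1→2: ·
after 6 — timeout(1): n1:cand/t2/[-]
after 7 — deliver 1→0: n0:foll/t2/[-]
after 8 — deliver 0→1: n1:lead/t2/[-]
after 9 — propose(2,'w'): n2:lead/t1/[w]
after 10 — deliver 2→0: ·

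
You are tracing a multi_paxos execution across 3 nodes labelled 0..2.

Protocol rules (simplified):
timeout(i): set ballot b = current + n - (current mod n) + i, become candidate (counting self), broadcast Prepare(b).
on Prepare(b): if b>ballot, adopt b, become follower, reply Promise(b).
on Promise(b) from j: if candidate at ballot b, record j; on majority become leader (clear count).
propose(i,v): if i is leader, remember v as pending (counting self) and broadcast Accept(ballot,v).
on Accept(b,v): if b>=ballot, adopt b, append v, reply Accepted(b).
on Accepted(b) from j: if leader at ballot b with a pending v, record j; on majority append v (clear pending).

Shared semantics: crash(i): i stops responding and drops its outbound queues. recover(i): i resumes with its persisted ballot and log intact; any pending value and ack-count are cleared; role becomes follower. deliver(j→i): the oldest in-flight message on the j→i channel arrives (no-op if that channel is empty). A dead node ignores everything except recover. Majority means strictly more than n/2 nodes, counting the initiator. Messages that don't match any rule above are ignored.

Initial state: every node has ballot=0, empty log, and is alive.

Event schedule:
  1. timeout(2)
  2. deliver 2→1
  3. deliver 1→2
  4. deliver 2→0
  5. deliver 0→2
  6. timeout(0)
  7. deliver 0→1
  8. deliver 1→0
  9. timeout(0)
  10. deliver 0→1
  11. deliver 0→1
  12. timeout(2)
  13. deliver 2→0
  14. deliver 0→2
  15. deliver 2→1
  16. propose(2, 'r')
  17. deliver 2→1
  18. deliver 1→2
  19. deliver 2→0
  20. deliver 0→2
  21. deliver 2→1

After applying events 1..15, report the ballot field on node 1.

after 1 — timeout(2): n2:cand/b5/[-]
after 2 — deliver 2→1: n1:foll/b5/[-]
after 3 — deliver 1→2: n2:lead/b5/[-]
after 4 — deliver 2→0: n0:foll/b5/[-]
after 5 — deliver 0→2: ·
after 6 — timeout(0): n0:cand/b6/[-]
after 7 — deliver 0→1: n1:foll/b6/[-]
after 8 — deliver 1→0: n0:lead/b6/[-]
after 9 — timeout(0): n0:cand/b9/[-]
after 10 — deliver 0→1: n1:foll/b9/[-]
after 11 — deliver 0→1: ·
after 12 — timeout(2): n2:cand/b8/[-]
after 13 — deliver 2→0: ·
after 14 — deliver 0→2: ·
after 15 — deliver 2→1: ·

9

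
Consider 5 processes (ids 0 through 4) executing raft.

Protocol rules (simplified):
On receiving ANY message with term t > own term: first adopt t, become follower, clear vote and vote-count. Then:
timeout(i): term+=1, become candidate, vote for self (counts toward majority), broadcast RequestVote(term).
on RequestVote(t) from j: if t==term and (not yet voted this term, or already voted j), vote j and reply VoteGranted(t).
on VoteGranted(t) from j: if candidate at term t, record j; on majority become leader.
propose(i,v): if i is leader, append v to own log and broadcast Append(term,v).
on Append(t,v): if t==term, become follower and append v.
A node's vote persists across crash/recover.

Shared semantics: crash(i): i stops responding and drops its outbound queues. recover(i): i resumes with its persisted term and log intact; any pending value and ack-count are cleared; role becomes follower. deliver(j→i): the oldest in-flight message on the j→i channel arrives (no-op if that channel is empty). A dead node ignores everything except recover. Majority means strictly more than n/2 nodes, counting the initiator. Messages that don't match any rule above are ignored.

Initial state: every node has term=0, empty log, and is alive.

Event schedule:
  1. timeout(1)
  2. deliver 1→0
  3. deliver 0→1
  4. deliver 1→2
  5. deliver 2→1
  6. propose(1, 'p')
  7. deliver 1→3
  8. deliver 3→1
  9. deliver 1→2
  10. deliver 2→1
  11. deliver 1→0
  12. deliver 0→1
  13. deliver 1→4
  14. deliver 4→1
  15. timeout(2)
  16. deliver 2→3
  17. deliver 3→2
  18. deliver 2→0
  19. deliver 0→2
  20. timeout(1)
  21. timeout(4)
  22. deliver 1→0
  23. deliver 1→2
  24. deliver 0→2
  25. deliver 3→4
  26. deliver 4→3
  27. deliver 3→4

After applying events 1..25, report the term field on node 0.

2

1. timeout(1):  <1:cand t1 ->
2. deliver 1→0:  <0:foll t1 ->
3. deliver 0→1:  nop
4. deliver 1→2:  <2:foll t1 ->
5. deliver 2→1:  <1:lead t1 ->
6. propose(1,'p'):  <1:lead t1 p>
7. deliver 1→3:  <3:foll t1 ->
8. deliver 3→1:  nop
9. deliver 1→2:  <2:foll t1 p>
10. deliver 2→1:  nop
11. deliver 1→0:  <0:foll t1 p>
12. deliver 0→1:  nop
13. deliver 1→4:  <4:foll t1 ->
14. deliver 4→1:  nop
15. timeout(2):  <2:cand t2 p>
16. deliver 2→3:  <3:foll t2 ->
17. deliver 3→2:  nop
18. deliver 2→0:  <0:foll t2 p>
19. deliver 0→2:  <2:lead t2 p>
20. timeout(1):  <1:cand t2 p>
21. timeout(4):  <4:cand t2 ->
22. deliver 1→0:  nop
23. deliver 1→2:  nop
24. deliver 0→2:  nop
25. deliver 3→4:  nop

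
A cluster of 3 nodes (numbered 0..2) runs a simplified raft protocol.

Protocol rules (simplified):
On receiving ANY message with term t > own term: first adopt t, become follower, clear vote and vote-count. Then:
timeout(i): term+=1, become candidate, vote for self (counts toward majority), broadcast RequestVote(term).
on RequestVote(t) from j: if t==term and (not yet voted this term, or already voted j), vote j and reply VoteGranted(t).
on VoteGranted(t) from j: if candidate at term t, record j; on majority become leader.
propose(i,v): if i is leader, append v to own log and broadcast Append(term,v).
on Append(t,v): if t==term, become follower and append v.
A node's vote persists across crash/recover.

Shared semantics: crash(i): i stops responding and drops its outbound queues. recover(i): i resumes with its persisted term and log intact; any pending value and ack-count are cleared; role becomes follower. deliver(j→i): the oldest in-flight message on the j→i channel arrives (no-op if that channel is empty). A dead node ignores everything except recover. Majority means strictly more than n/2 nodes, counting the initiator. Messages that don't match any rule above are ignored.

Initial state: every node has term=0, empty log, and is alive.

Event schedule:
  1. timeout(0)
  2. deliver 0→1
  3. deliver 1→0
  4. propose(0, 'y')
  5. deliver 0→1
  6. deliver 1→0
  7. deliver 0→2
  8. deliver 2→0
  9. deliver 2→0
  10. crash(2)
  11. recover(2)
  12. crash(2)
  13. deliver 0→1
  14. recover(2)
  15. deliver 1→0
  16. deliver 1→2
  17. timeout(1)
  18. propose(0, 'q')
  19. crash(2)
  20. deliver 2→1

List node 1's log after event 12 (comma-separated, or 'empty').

[1] timeout(0) → N0(cand t1 [-])
[2] deliver 0→1 → N1(foll t1 [-])
[3] deliver 1→0 → N0(lead t1 [-])
[4] propose(0,'y') → N0(lead t1 [y])
[5] deliver 0→1 → N1(foll t1 [y])
[6] deliver 1→0 → ∅
[7] deliver 0→2 → N2(foll t1 [-])
[8] deliver 2→0 → ∅
[9] deliver 2→0 → ∅
[10] crash(2) → N2(✗foll t1 [-])
[11] recover(2) → N2(foll t1 [-])
[12] crash(2) → N2(✗foll t1 [-])

y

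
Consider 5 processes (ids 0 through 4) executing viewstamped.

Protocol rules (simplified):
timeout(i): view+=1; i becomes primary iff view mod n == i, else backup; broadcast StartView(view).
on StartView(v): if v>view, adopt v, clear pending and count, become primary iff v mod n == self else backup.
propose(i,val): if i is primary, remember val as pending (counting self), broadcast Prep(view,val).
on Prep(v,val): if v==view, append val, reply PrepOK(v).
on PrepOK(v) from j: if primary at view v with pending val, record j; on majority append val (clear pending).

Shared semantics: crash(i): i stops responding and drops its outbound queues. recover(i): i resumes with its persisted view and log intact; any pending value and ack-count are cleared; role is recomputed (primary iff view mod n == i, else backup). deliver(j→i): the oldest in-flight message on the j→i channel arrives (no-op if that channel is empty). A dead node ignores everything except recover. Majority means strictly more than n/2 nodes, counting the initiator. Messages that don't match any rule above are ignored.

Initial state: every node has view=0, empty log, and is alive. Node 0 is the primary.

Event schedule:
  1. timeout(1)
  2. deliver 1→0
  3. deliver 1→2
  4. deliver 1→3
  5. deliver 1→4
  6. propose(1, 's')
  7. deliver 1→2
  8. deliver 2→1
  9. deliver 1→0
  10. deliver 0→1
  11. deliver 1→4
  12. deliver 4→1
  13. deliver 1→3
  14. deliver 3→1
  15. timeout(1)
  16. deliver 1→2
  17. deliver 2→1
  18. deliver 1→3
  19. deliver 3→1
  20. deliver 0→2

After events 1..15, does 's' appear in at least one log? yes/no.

1. timeout(1):  <1:prim v1 ->
2. deliver 1→0:  <0:back v1 ->
3. deliver 1→2:  <2:back v1 ->
4. deliver 1→3:  <3:back v1 ->
5. deliver 1→4:  <4:back v1 ->
6. propose(1,'s'):  nop
7. deliver 1→2:  <2:back v1 s>
8. deliver 2→1:  nop
9. deliver 1→0:  <0:back v1 s>
10. deliver 0→1:  <1:prim v1 s>
11. deliver 1→4:  <4:back v1 s>
12. deliver 4→1:  nop
13. deliver 1→3:  <3:back v1 s>
14. deliver 3→1:  nop
15. timeout(1):  <1:back v2 s>

yes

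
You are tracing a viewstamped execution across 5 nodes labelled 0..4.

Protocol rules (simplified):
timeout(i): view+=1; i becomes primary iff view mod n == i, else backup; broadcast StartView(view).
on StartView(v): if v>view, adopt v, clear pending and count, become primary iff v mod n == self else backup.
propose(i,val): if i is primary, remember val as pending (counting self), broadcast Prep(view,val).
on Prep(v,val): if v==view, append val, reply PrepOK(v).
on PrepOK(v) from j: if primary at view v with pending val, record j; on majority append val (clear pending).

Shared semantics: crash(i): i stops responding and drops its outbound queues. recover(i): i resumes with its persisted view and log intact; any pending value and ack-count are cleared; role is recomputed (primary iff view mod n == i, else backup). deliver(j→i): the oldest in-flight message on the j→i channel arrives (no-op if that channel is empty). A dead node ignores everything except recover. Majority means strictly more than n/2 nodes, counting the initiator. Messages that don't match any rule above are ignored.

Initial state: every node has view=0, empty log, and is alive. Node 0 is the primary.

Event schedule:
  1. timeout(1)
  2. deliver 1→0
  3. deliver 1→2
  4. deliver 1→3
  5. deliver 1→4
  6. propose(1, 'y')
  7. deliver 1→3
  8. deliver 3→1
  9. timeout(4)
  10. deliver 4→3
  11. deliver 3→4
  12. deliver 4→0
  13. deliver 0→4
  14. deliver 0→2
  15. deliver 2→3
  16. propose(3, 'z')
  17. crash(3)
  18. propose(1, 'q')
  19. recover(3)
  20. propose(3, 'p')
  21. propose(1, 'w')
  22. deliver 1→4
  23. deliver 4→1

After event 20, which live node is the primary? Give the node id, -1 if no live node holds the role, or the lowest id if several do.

1

1. timeout(1):  <1:prim v1 ->
2. deliver 1→0:  <0:back v1 ->
3. deliver 1→2:  <2:back v1 ->
4. deliver 1→3:  <3:back v1 ->
5. deliver 1→4:  <4:back v1 ->
6. propose(1,'y'):  nop
7. deliver 1→3:  <3:back v1 y>
8. deliver 3→1:  nop
9. timeout(4):  <4:back v2 ->
10. deliver 4→3:  <3:back v2 y>
11. deliver 3→4:  nop
12. deliver 4→0:  <0:back v2 ->
13. deliver 0→4:  nop
14. deliver 0→2:  nop
15. deliver 2→3:  nop
16. propose(3,'z'):  nop
17. crash(3):  <3:✗back v2 y>
18. propose(1,'q'):  nop
19. recover(3):  <3:back v2 y>
20. propose(3,'p'):  nop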